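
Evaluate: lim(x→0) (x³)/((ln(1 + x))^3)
This is a 0/0 indeterminate form.

Apply L'Hôpital's rule: differentiate numerator and denominator separately.
  f(x) = x^3   ⇒   f'(x) = 3·x^2
  g(x) = ln(x + 1)^3   ⇒   g'(x) = 3·ln(x + 1)^2/(x + 1)
  lim(x→0) f'(x)/g'(x) = lim(x→0) (3·x^2)/(3·ln(x + 1)^2/(x + 1))
  = 1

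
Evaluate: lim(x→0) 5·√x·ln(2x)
This is a 0·∞ indeterminate form.

Rewrite 0·∞ as a quotient (0/0 or ∞/∞ form), then apply L'Hôpital's rule:
  lim(x→0) 5·√x·ln(2x) = 0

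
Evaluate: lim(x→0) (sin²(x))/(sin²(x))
This is a 0/0 indeterminate form.

Apply L'Hôpital's rule: differentiate numerator and denominator separately.
  f(x) = sin(x)^2   ⇒   f'(x) = 2·sin(x)·cos(x)
  g(x) = sin(x)^2   ⇒   g'(x) = 2·sin(x)·cos(x)
  lim(x→0) f'(x)/g'(x) = lim(x→0) (2·sin(x)·cos(x))/(2·sin(x)·cos(x))
  = 1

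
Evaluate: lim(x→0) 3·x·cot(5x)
This is a 0·∞ indeterminate form.

Rewrite 0·∞ as a quotient (0/0 or ∞/∞ form), then apply L'Hôpital's rule:
  lim(x→0) 3·x·cot(5x) = 3/5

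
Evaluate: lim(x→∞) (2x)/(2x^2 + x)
This is an ∞/∞ indeterminate form.

Apply L'Hôpital's rule: differentiate numerator and denominator separately.
  f(x) = 2·x   ⇒   f'(x) = 2
  g(x) = 2·x^2 + x   ⇒   g'(x) = 4·x + 1
  lim(x→∞) f'(x)/g'(x) = lim(x→∞) (2)/(4·x + 1)
  = 0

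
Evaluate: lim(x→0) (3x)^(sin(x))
This is an exponential indeterminate form.

For exponential indeterminate forms, take the natural log:
  Let L = lim(x→0) (3x)^(sin(x))
  Then ln(L) = lim(x→0) [exponent × ln(base)]
  Evaluate using L'Hôpital or standard limits, then exponentiate.
  L = 1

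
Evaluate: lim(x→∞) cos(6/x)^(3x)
This is an exponential indeterminate form.

For exponential indeterminate forms, take the natural log:
  Let L = lim(x→∞) cos(6/x)^(3x)
  Then ln(L) = lim(x→∞) [exponent × ln(base)]
  Evaluate using L'Hôpital or standard limits, then exponentiate.
  L = 1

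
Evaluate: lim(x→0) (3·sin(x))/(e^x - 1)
This is a 0/0 indeterminate form.

Apply L'Hôpital's rule: differentiate numerator and denominator separately.
  f(x) = 3·sin(x)   ⇒   f'(x) = 3·cos(x)
  g(x) = e^(x) - 1   ⇒   g'(x) = e^(x)
  lim(x→0) f'(x)/g'(x) = lim(x→0) (3·cos(x))/(e^(x))
  = 3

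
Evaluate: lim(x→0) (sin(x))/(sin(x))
This is a 0/0 indeterminate form.

Apply L'Hôpital's rule: differentiate numerator and denominator separately.
  f(x) = sin(x)   ⇒   f'(x) = cos(x)
  g(x) = sin(x)   ⇒   g'(x) = cos(x)
  lim(x→0) f'(x)/g'(x) = lim(x→0) (cos(x))/(cos(x))
  = 1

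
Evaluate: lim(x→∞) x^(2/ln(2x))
This is an exponential indeterminate form.

For exponential indeterminate forms, take the natural log:
  Let L = lim(x→∞) x^(2/ln(2x))
  Then ln(L) = lim(x→∞) [exponent × ln(base)]
  Evaluate using L'Hôpital or standard limits, then exponentiate.
  L = e²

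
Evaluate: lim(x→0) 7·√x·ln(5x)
This is a 0·∞ indeterminate form.

Rewrite 0·∞ as a quotient (0/0 or ∞/∞ form), then apply L'Hôpital's rule:
  lim(x→0) 7·√x·ln(5x) = 0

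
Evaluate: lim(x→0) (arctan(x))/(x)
This is a 0/0 indeterminate form.

Apply L'Hôpital's rule: differentiate numerator and denominator separately.
  f(x) = atan(x)   ⇒   f'(x) = 1/(x^2 + 1)
  g(x) = x   ⇒   g'(x) = 1
  lim(x→0) f'(x)/g'(x) = lim(x→0) (1/(x^2 + 1))/(1)
  = 1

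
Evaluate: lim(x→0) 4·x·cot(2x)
This is a 0·∞ indeterminate form.

Rewrite 0·∞ as a quotient (0/0 or ∞/∞ form), then apply L'Hôpital's rule:
  lim(x→0) 4·x·cot(2x) = 2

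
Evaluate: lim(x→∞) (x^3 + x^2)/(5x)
This is an ∞/∞ indeterminate form.

Apply L'Hôpital's rule: differentiate numerator and denominator separately.
  f(x) = x^3 + x^2   ⇒   f'(x) = 3·x^2 + 2·x
  g(x) = 5·x   ⇒   g'(x) = 5
  lim(x→∞) f'(x)/g'(x) = lim(x→∞) (3·x^2 + 2·x)/(5)
  = ∞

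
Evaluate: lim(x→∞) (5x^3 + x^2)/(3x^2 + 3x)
This is an ∞/∞ indeterminate form.

Apply L'Hôpital's rule: differentiate numerator and denominator separately.
  f(x) = 5·x^3 + x^2   ⇒   f'(x) = 15·x^2 + 2·x
  g(x) = 3·x^2 + 3·x   ⇒   g'(x) = 6·x + 3
  lim(x→∞) f'(x)/g'(x) = lim(x→∞) (15·x^2 + 2·x)/(6·x + 3)
  = ∞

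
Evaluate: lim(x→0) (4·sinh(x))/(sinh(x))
This is a 0/0 indeterminate form.

Apply L'Hôpital's rule: differentiate numerator and denominator separately.
  f(x) = 4·sinh(x)   ⇒   f'(x) = 4·cosh(x)
  g(x) = sinh(x)   ⇒   g'(x) = cosh(x)
  lim(x→0) f'(x)/g'(x) = lim(x→0) (4·cosh(x))/(cosh(x))
  = 4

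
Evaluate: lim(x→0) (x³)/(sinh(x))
This is a 0/0 indeterminate form.

Apply L'Hôpital's rule: differentiate numerator and denominator separately.
  f(x) = x^3   ⇒   f'(x) = 3·x^2
  g(x) = sinh(x)   ⇒   g'(x) = cosh(x)
  lim(x→0) f'(x)/g'(x) = lim(x→0) (3·x^2)/(cosh(x))
  = 0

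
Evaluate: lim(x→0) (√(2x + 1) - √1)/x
This is a standard limit.

Factor or rationalize the expression:
  lim(x→0) (√(2x + 1) - √1)/x = 1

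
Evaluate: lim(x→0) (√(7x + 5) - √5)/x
This is a standard limit.

Factor or rationalize the expression:
  lim(x→0) (√(7x + 5) - √5)/x = 7·sqrt(5)/10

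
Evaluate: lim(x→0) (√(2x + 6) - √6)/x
This is a standard limit.

Factor or rationalize the expression:
  lim(x→0) (√(2x + 6) - √6)/x = sqrt(6)/6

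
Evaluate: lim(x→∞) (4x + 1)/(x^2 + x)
This is an ∞/∞ indeterminate form.

Apply L'Hôpital's rule: differentiate numerator and denominator separately.
  f(x) = 4·x + 1   ⇒   f'(x) = 4
  g(x) = x^2 + x   ⇒   g'(x) = 2·x + 1
  lim(x→∞) f'(x)/g'(x) = lim(x→∞) (4)/(2·x + 1)
  = 0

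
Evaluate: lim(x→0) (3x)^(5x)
This is an exponential indeterminate form.

For exponential indeterminate forms, take the natural log:
  Let L = lim(x→0) (3x)^(5x)
  Then ln(L) = lim(x→0) [exponent × ln(base)]
  Evaluate using L'Hôpital or standard limits, then exponentiate.
  L = 1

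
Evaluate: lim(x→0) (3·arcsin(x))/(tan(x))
This is a 0/0 indeterminate form.

Apply L'Hôpital's rule: differentiate numerator and denominator separately.
  f(x) = 3·asin(x)   ⇒   f'(x) = 3/sqrt(1 - x^2)
  g(x) = tan(x)   ⇒   g'(x) = tan(x)^2 + 1
  lim(x→0) f'(x)/g'(x) = lim(x→0) (3/sqrt(1 - x^2))/(tan(x)^2 + 1)
  = 3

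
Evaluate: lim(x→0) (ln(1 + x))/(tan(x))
This is a 0/0 indeterminate form.

Apply L'Hôpital's rule: differentiate numerator and denominator separately.
  f(x) = ln(x + 1)   ⇒   f'(x) = 1/(x + 1)
  g(x) = tan(x)   ⇒   g'(x) = tan(x)^2 + 1
  lim(x→0) f'(x)/g'(x) = lim(x→0) (1/(x + 1))/(tan(x)^2 + 1)
  = 1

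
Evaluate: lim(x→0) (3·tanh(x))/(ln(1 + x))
This is a 0/0 indeterminate form.

Apply L'Hôpital's rule: differentiate numerator and denominator separately.
  f(x) = 3·tanh(x)   ⇒   f'(x) = 3 - 3·tanh(x)^2
  g(x) = ln(x + 1)   ⇒   g'(x) = 1/(x + 1)
  lim(x→0) f'(x)/g'(x) = lim(x→0) (3 - 3·tanh(x)^2)/(1/(x + 1))
  = 3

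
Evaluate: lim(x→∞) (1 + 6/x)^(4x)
This is an exponential indeterminate form.

For exponential indeterminate forms, take the natural log:
  Let L = lim(x→∞) (1 + 6/x)^(4x)
  Then ln(L) = lim(x→∞) [exponent × ln(base)]
  Evaluate using L'Hôpital or standard limits, then exponentiate.
  L = e^(24)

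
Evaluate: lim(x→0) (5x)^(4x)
This is an exponential indeterminate form.

For exponential indeterminate forms, take the natural log:
  Let L = lim(x→0) (5x)^(4x)
  Then ln(L) = lim(x→0) [exponent × ln(base)]
  Evaluate using L'Hôpital or standard limits, then exponentiate.
  L = 1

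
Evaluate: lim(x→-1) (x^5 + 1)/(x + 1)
This is a standard limit.

Factor or rationalize the expression:
  lim(x→-1) (x^5 + 1)/(x + 1) = 5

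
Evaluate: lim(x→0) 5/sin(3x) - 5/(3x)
This is an ∞-∞ indeterminate form.

Combine fractions or rationalize to convert ∞-∞ to 0/0 form:
  lim(x→0) 5/sin(3x) - 5/(3x) = 0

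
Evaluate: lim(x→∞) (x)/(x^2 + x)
This is an ∞/∞ indeterminate form.

Apply L'Hôpital's rule: differentiate numerator and denominator separately.
  f(x) = x   ⇒   f'(x) = 1
  g(x) = x^2 + x   ⇒   g'(x) = 2·x + 1
  lim(x→∞) f'(x)/g'(x) = lim(x→∞) (1)/(2·x + 1)
  = 0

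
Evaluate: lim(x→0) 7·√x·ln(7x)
This is a 0·∞ indeterminate form.

Rewrite 0·∞ as a quotient (0/0 or ∞/∞ form), then apply L'Hôpital's rule:
  lim(x→0) 7·√x·ln(7x) = 0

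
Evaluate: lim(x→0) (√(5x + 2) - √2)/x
This is a standard limit.

Factor or rationalize the expression:
  lim(x→0) (√(5x + 2) - √2)/x = 5·sqrt(2)/4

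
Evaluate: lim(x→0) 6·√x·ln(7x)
This is a 0·∞ indeterminate form.

Rewrite 0·∞ as a quotient (0/0 or ∞/∞ form), then apply L'Hôpital's rule:
  lim(x→0) 6·√x·ln(7x) = 0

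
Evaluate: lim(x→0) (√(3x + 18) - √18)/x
This is a standard limit.

Factor or rationalize the expression:
  lim(x→0) (√(3x + 18) - √18)/x = sqrt(2)/4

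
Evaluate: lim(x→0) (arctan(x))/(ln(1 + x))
This is a 0/0 indeterminate form.

Apply L'Hôpital's rule: differentiate numerator and denominator separately.
  f(x) = atan(x)   ⇒   f'(x) = 1/(x^2 + 1)
  g(x) = ln(x + 1)   ⇒   g'(x) = 1/(x + 1)
  lim(x→0) f'(x)/g'(x) = lim(x→0) (1/(x^2 + 1))/(1/(x + 1))
  = 1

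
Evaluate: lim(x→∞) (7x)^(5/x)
This is an exponential indeterminate form.

For exponential indeterminate forms, take the natural log:
  Let L = lim(x→∞) (7x)^(5/x)
  Then ln(L) = lim(x→∞) [exponent × ln(base)]
  Evaluate using L'Hôpital or standard limits, then exponentiate.
  L = 1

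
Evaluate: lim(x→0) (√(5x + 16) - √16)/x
This is a standard limit.

Factor or rationalize the expression:
  lim(x→0) (√(5x + 16) - √16)/x = 5/8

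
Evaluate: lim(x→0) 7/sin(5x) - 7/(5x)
This is an ∞-∞ indeterminate form.

Combine fractions or rationalize to convert ∞-∞ to 0/0 form:
  lim(x→0) 7/sin(5x) - 7/(5x) = 0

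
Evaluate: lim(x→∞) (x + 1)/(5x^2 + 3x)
This is an ∞/∞ indeterminate form.

Apply L'Hôpital's rule: differentiate numerator and denominator separately.
  f(x) = x + 1   ⇒   f'(x) = 1
  g(x) = 5·x^2 + 3·x   ⇒   g'(x) = 10·x + 3
  lim(x→∞) f'(x)/g'(x) = lim(x→∞) (1)/(10·x + 3)
  = 0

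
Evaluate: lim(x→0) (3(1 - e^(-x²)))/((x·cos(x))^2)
This is a 0/0 indeterminate form.

Apply L'Hôpital's rule: differentiate numerator and denominator separately.
  f(x) = 3 - 3·e^(-x^2)   ⇒   f'(x) = 6·x·e^(-x^2)
  g(x) = x^2·cos(x)^2   ⇒   g'(x) = -2·x^2·sin(x)·cos(x) + 2·x·cos(x)^2
  lim(x→0) f'(x)/g'(x) = lim(x→0) (6·x·e^(-x^2))/(-2·x^2·sin(x)·cos(x) + 2·x·cos(x)^2)
  = 3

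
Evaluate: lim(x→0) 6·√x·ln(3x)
This is a 0·∞ indeterminate form.

Rewrite 0·∞ as a quotient (0/0 or ∞/∞ form), then apply L'Hôpital's rule:
  lim(x→0) 6·√x·ln(3x) = 0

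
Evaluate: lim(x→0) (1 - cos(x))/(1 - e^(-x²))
This is a 0/0 indeterminate form.

Apply L'Hôpital's rule: differentiate numerator and denominator separately.
  f(x) = 1 - cos(x)   ⇒   f'(x) = sin(x)
  g(x) = 1 - e^(-x^2)   ⇒   g'(x) = 2·x·e^(-x^2)
  lim(x→0) f'(x)/g'(x) = lim(x→0) (sin(x))/(2·x·e^(-x^2))
  = 1/2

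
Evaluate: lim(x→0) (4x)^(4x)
This is an exponential indeterminate form.

For exponential indeterminate forms, take the natural log:
  Let L = lim(x→0) (4x)^(4x)
  Then ln(L) = lim(x→0) [exponent × ln(base)]
  Evaluate using L'Hôpital or standard limits, then exponentiate.
  L = 1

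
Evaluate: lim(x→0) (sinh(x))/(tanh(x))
This is a 0/0 indeterminate form.

Apply L'Hôpital's rule: differentiate numerator and denominator separately.
  f(x) = sinh(x)   ⇒   f'(x) = cosh(x)
  g(x) = tanh(x)   ⇒   g'(x) = 1 - tanh(x)^2
  lim(x→0) f'(x)/g'(x) = lim(x→0) (cosh(x))/(1 - tanh(x)^2)
  = 1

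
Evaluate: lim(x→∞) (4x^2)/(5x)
This is an ∞/∞ indeterminate form.

Apply L'Hôpital's rule: differentiate numerator and denominator separately.
  f(x) = 4·x^2   ⇒   f'(x) = 8·x
  g(x) = 5·x   ⇒   g'(x) = 5
  lim(x→∞) f'(x)/g'(x) = lim(x→∞) (8·x)/(5)
  = ∞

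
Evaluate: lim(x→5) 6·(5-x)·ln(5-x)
This is a 0·∞ indeterminate form.

Rewrite 0·∞ as a quotient (0/0 or ∞/∞ form), then apply L'Hôpital's rule:
  lim(x→5) 6·(5-x)·ln(5-x) = 0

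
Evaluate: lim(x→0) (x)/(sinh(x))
This is a 0/0 indeterminate form.

Apply L'Hôpital's rule: differentiate numerator and denominator separately.
  f(x) = x   ⇒   f'(x) = 1
  g(x) = sinh(x)   ⇒   g'(x) = cosh(x)
  lim(x→0) f'(x)/g'(x) = lim(x→0) (1)/(cosh(x))
  = 1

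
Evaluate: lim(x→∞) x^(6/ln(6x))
This is an exponential indeterminate form.

For exponential indeterminate forms, take the natural log:
  Let L = lim(x→∞) x^(6/ln(6x))
  Then ln(L) = lim(x→∞) [exponent × ln(base)]
  Evaluate using L'Hôpital or standard limits, then exponentiate.
  L = e^(6)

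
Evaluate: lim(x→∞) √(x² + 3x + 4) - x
This is an ∞-∞ indeterminate form.

Combine fractions or rationalize to convert ∞-∞ to 0/0 form:
  lim(x→∞) √(x² + 3x + 4) - x = 3/2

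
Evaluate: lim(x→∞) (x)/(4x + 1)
This is an ∞/∞ indeterminate form.

Apply L'Hôpital's rule: differentiate numerator and denominator separately.
  f(x) = x   ⇒   f'(x) = 1
  g(x) = 4·x + 1   ⇒   g'(x) = 4
  lim(x→∞) f'(x)/g'(x) = lim(x→∞) (1)/(4)
  = 1/4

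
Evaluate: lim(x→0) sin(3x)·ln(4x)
This is a 0·∞ indeterminate form.

Rewrite 0·∞ as a quotient (0/0 or ∞/∞ form), then apply L'Hôpital's rule:
  lim(x→0) sin(3x)·ln(4x) = 0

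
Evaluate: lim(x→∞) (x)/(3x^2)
This is an ∞/∞ indeterminate form.

Apply L'Hôpital's rule: differentiate numerator and denominator separately.
  f(x) = x   ⇒   f'(x) = 1
  g(x) = 3·x^2   ⇒   g'(x) = 6·x
  lim(x→∞) f'(x)/g'(x) = lim(x→∞) (1)/(6·x)
  = 0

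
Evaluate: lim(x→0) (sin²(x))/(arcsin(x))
This is a 0/0 indeterminate form.

Apply L'Hôpital's rule: differentiate numerator and denominator separately.
  f(x) = sin(x)^2   ⇒   f'(x) = 2·sin(x)·cos(x)
  g(x) = asin(x)   ⇒   g'(x) = 1/sqrt(1 - x^2)
  lim(x→0) f'(x)/g'(x) = lim(x→0) (2·sin(x)·cos(x))/(1/sqrt(1 - x^2))
  = 0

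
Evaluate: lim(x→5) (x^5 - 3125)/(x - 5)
This is a standard limit.

Factor or rationalize the expression:
  lim(x→5) (x^5 - 3125)/(x - 5) = 3125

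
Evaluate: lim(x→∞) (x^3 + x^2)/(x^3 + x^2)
This is an ∞/∞ indeterminate form.

Apply L'Hôpital's rule: differentiate numerator and denominator separately.
  f(x) = x^3 + x^2   ⇒   f'(x) = 3·x^2 + 2·x
  g(x) = x^3 + x^2   ⇒   g'(x) = 3·x^2 + 2·x
  lim(x→∞) f'(x)/g'(x) = lim(x→∞) (3·x^2 + 2·x)/(3·x^2 + 2·x)
  = 1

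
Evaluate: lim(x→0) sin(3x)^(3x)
This is an exponential indeterminate form.

For exponential indeterminate forms, take the natural log:
  Let L = lim(x→0) sin(3x)^(3x)
  Then ln(L) = lim(x→0) [exponent × ln(base)]
  Evaluate using L'Hôpital or standard limits, then exponentiate.
  L = 1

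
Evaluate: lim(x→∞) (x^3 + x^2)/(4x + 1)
This is an ∞/∞ indeterminate form.

Apply L'Hôpital's rule: differentiate numerator and denominator separately.
  f(x) = x^3 + x^2   ⇒   f'(x) = 3·x^2 + 2·x
  g(x) = 4·x + 1   ⇒   g'(x) = 4
  lim(x→∞) f'(x)/g'(x) = lim(x→∞) (3·x^2 + 2·x)/(4)
  = ∞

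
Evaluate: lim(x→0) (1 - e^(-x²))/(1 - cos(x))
This is a 0/0 indeterminate form.

Apply L'Hôpital's rule: differentiate numerator and denominator separately.
  f(x) = 1 - e^(-x^2)   ⇒   f'(x) = 2·x·e^(-x^2)
  g(x) = 1 - cos(x)   ⇒   g'(x) = sin(x)
  lim(x→0) f'(x)/g'(x) = lim(x→0) (2·x·e^(-x^2))/(sin(x))
  = 2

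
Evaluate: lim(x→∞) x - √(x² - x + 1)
This is an ∞-∞ indeterminate form.

Combine fractions or rationalize to convert ∞-∞ to 0/0 form:
  lim(x→∞) x - √(x² - x + 1) = 1/2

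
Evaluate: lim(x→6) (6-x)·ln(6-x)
This is a 0·∞ indeterminate form.

Rewrite 0·∞ as a quotient (0/0 or ∞/∞ form), then apply L'Hôpital's rule:
  lim(x→6) (6-x)·ln(6-x) = 0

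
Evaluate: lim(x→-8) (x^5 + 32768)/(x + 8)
This is a standard limit.

Factor or rationalize the expression:
  lim(x→-8) (x^5 + 32768)/(x + 8) = 20480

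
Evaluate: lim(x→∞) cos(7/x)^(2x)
This is an exponential indeterminate form.

For exponential indeterminate forms, take the natural log:
  Let L = lim(x→∞) cos(7/x)^(2x)
  Then ln(L) = lim(x→∞) [exponent × ln(base)]
  Evaluate using L'Hôpital or standard limits, then exponentiate.
  L = 1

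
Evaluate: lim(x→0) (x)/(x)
This is a 0/0 indeterminate form.

Apply L'Hôpital's rule: differentiate numerator and denominator separately.
  f(x) = x   ⇒   f'(x) = 1
  g(x) = x   ⇒   g'(x) = 1
  lim(x→0) f'(x)/g'(x) = lim(x→0) (1)/(1)
  = 1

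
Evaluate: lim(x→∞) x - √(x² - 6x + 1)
This is an ∞-∞ indeterminate form.

Combine fractions or rationalize to convert ∞-∞ to 0/0 form:
  lim(x→∞) x - √(x² - 6x + 1) = 3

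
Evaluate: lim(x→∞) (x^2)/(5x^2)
This is an ∞/∞ indeterminate form.

Apply L'Hôpital's rule: differentiate numerator and denominator separately.
  f(x) = x^2   ⇒   f'(x) = 2·x
  g(x) = 5·x^2   ⇒   g'(x) = 10·x
  lim(x→∞) f'(x)/g'(x) = lim(x→∞) (2·x)/(10·x)
  = 1/5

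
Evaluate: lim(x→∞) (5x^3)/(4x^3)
This is an ∞/∞ indeterminate form.

Apply L'Hôpital's rule: differentiate numerator and denominator separately.
  f(x) = 5·x^3   ⇒   f'(x) = 15·x^2
  g(x) = 4·x^3   ⇒   g'(x) = 12·x^2
  lim(x→∞) f'(x)/g'(x) = lim(x→∞) (15·x^2)/(12·x^2)
  = 5/4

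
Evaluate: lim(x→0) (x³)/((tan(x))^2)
This is a 0/0 indeterminate form.

Apply L'Hôpital's rule: differentiate numerator and denominator separately.
  f(x) = x^3   ⇒   f'(x) = 3·x^2
  g(x) = tan(x)^2   ⇒   g'(x) = (2·tan(x)^2 + 2)·tan(x)
  lim(x→0) f'(x)/g'(x) = lim(x→0) (3·x^2)/((2·tan(x)^2 + 2)·tan(x))
  = 0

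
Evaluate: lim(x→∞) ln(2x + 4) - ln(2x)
This is an ∞-∞ indeterminate form.

Combine fractions or rationalize to convert ∞-∞ to 0/0 form:
  lim(x→∞) ln(2x + 4) - ln(2x) = 0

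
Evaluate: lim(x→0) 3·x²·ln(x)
This is a 0·∞ indeterminate form.

Rewrite 0·∞ as a quotient (0/0 or ∞/∞ form), then apply L'Hôpital's rule:
  lim(x→0) 3·x²·ln(x) = 0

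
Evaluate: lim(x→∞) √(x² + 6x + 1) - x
This is an ∞-∞ indeterminate form.

Combine fractions or rationalize to convert ∞-∞ to 0/0 form:
  lim(x→∞) √(x² + 6x + 1) - x = 3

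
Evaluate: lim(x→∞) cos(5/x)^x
This is an exponential indeterminate form.

For exponential indeterminate forms, take the natural log:
  Let L = lim(x→∞) cos(5/x)^x
  Then ln(L) = lim(x→∞) [exponent × ln(base)]
  Evaluate using L'Hôpital or standard limits, then exponentiate.
  L = 1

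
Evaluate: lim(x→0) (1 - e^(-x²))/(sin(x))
This is a 0/0 indeterminate form.

Apply L'Hôpital's rule: differentiate numerator and denominator separately.
  f(x) = 1 - e^(-x^2)   ⇒   f'(x) = 2·x·e^(-x^2)
  g(x) = sin(x)   ⇒   g'(x) = cos(x)
  lim(x→0) f'(x)/g'(x) = lim(x→0) (2·x·e^(-x^2))/(cos(x))
  = 0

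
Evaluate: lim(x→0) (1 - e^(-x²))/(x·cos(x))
This is a 0/0 indeterminate form.

Apply L'Hôpital's rule: differentiate numerator and denominator separately.
  f(x) = 1 - e^(-x^2)   ⇒   f'(x) = 2·x·e^(-x^2)
  g(x) = x·cos(x)   ⇒   g'(x) = -x·sin(x) + cos(x)
  lim(x→0) f'(x)/g'(x) = lim(x→0) (2·x·e^(-x^2))/(-x·sin(x) + cos(x))
  = 0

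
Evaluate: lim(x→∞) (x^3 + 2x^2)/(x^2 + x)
This is an ∞/∞ indeterminate form.

Apply L'Hôpital's rule: differentiate numerator and denominator separately.
  f(x) = x^3 + 2·x^2   ⇒   f'(x) = 3·x^2 + 4·x
  g(x) = x^2 + x   ⇒   g'(x) = 2·x + 1
  lim(x→∞) f'(x)/g'(x) = lim(x→∞) (3·x^2 + 4·x)/(2·x + 1)
  = ∞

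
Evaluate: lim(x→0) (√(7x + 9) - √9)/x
This is a standard limit.

Factor or rationalize the expression:
  lim(x→0) (√(7x + 9) - √9)/x = 7/6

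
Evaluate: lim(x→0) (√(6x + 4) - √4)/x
This is a standard limit.

Factor or rationalize the expression:
  lim(x→0) (√(6x + 4) - √4)/x = 3/2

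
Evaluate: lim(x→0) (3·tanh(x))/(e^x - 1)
This is a 0/0 indeterminate form.

Apply L'Hôpital's rule: differentiate numerator and denominator separately.
  f(x) = 3·tanh(x)   ⇒   f'(x) = 3 - 3·tanh(x)^2
  g(x) = e^(x) - 1   ⇒   g'(x) = e^(x)
  lim(x→0) f'(x)/g'(x) = lim(x→0) (3 - 3·tanh(x)^2)/(e^(x))
  = 3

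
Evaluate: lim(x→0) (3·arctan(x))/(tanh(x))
This is a 0/0 indeterminate form.

Apply L'Hôpital's rule: differentiate numerator and denominator separately.
  f(x) = 3·atan(x)   ⇒   f'(x) = 3/(x^2 + 1)
  g(x) = tanh(x)   ⇒   g'(x) = 1 - tanh(x)^2
  lim(x→0) f'(x)/g'(x) = lim(x→0) (3/(x^2 + 1))/(1 - tanh(x)^2)
  = 3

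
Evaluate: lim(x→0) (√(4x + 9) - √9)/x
This is a standard limit.

Factor or rationalize the expression:
  lim(x→0) (√(4x + 9) - √9)/x = 2/3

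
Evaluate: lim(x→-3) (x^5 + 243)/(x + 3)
This is a standard limit.

Factor or rationalize the expression:
  lim(x→-3) (x^5 + 243)/(x + 3) = 405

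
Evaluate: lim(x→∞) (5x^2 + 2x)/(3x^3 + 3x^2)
This is an ∞/∞ indeterminate form.

Apply L'Hôpital's rule: differentiate numerator and denominator separately.
  f(x) = 5·x^2 + 2·x   ⇒   f'(x) = 10·x + 2
  g(x) = 3·x^3 + 3·x^2   ⇒   g'(x) = 9·x^2 + 6·x
  lim(x→∞) f'(x)/g'(x) = lim(x→∞) (10·x + 2)/(9·x^2 + 6·x)
  = 0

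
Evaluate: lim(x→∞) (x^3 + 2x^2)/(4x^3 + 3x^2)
This is an ∞/∞ indeterminate form.

Apply L'Hôpital's rule: differentiate numerator and denominator separately.
  f(x) = x^3 + 2·x^2   ⇒   f'(x) = 3·x^2 + 4·x
  g(x) = 4·x^3 + 3·x^2   ⇒   g'(x) = 12·x^2 + 6·x
  lim(x→∞) f'(x)/g'(x) = lim(x→∞) (3·x^2 + 4·x)/(12·x^2 + 6·x)
  = 1/4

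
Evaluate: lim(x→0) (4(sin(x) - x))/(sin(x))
This is a 0/0 indeterminate form.

Apply L'Hôpital's rule: differentiate numerator and denominator separately.
  f(x) = -4·x + 4·sin(x)   ⇒   f'(x) = 4·cos(x) - 4
  g(x) = sin(x)   ⇒   g'(x) = cos(x)
  lim(x→0) f'(x)/g'(x) = lim(x→0) (4·cos(x) - 4)/(cos(x))
  = 0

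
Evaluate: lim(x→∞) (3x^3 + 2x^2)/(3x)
This is an ∞/∞ indeterminate form.

Apply L'Hôpital's rule: differentiate numerator and denominator separately.
  f(x) = 3·x^3 + 2·x^2   ⇒   f'(x) = 9·x^2 + 4·x
  g(x) = 3·x   ⇒   g'(x) = 3
  lim(x→∞) f'(x)/g'(x) = lim(x→∞) (9·x^2 + 4·x)/(3)
  = ∞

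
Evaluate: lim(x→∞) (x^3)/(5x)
This is an ∞/∞ indeterminate form.

Apply L'Hôpital's rule: differentiate numerator and denominator separately.
  f(x) = x^3   ⇒   f'(x) = 3·x^2
  g(x) = 5·x   ⇒   g'(x) = 5
  lim(x→∞) f'(x)/g'(x) = lim(x→∞) (3·x^2)/(5)
  = ∞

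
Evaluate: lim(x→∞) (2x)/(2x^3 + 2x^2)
This is an ∞/∞ indeterminate form.

Apply L'Hôpital's rule: differentiate numerator and denominator separately.
  f(x) = 2·x   ⇒   f'(x) = 2
  g(x) = 2·x^3 + 2·x^2   ⇒   g'(x) = 6·x^2 + 4·x
  lim(x→∞) f'(x)/g'(x) = lim(x→∞) (2)/(6·x^2 + 4·x)
  = 0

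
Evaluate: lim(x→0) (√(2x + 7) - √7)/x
This is a standard limit.

Factor or rationalize the expression:
  lim(x→0) (√(2x + 7) - √7)/x = sqrt(7)/7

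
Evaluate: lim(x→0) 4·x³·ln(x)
This is a 0·∞ indeterminate form.

Rewrite 0·∞ as a quotient (0/0 or ∞/∞ form), then apply L'Hôpital's rule:
  lim(x→0) 4·x³·ln(x) = 0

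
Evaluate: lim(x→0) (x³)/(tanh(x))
This is a 0/0 indeterminate form.

Apply L'Hôpital's rule: differentiate numerator and denominator separately.
  f(x) = x^3   ⇒   f'(x) = 3·x^2
  g(x) = tanh(x)   ⇒   g'(x) = 1 - tanh(x)^2
  lim(x→0) f'(x)/g'(x) = lim(x→0) (3·x^2)/(1 - tanh(x)^2)
  = 0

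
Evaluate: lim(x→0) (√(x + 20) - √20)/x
This is a standard limit.

Factor or rationalize the expression:
  lim(x→0) (√(x + 20) - √20)/x = sqrt(5)/20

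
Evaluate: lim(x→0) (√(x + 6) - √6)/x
This is a standard limit.

Factor or rationalize the expression:
  lim(x→0) (√(x + 6) - √6)/x = sqrt(6)/12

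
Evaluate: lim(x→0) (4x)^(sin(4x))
This is an exponential indeterminate form.

For exponential indeterminate forms, take the natural log:
  Let L = lim(x→0) (4x)^(sin(4x))
  Then ln(L) = lim(x→0) [exponent × ln(base)]
  Evaluate using L'Hôpital or standard limits, then exponentiate.
  L = 1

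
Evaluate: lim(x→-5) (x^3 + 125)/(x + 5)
This is a standard limit.

Factor or rationalize the expression:
  lim(x→-5) (x^3 + 125)/(x + 5) = 75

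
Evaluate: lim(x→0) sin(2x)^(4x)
This is an exponential indeterminate form.

For exponential indeterminate forms, take the natural log:
  Let L = lim(x→0) sin(2x)^(4x)
  Then ln(L) = lim(x→0) [exponent × ln(base)]
  Evaluate using L'Hôpital or standard limits, then exponentiate.
  L = 1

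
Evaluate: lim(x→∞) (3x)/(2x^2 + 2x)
This is an ∞/∞ indeterminate form.

Apply L'Hôpital's rule: differentiate numerator and denominator separately.
  f(x) = 3·x   ⇒   f'(x) = 3
  g(x) = 2·x^2 + 2·x   ⇒   g'(x) = 4·x + 2
  lim(x→∞) f'(x)/g'(x) = lim(x→∞) (3)/(4·x + 2)
  = 0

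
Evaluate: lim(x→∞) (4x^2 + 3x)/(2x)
This is an ∞/∞ indeterminate form.

Apply L'Hôpital's rule: differentiate numerator and denominator separately.
  f(x) = 4·x^2 + 3·x   ⇒   f'(x) = 8·x + 3
  g(x) = 2·x   ⇒   g'(x) = 2
  lim(x→∞) f'(x)/g'(x) = lim(x→∞) (8·x + 3)/(2)
  = ∞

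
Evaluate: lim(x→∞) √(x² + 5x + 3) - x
This is an ∞-∞ indeterminate form.

Combine fractions or rationalize to convert ∞-∞ to 0/0 form:
  lim(x→∞) √(x² + 5x + 3) - x = 5/2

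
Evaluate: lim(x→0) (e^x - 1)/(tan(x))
This is a 0/0 indeterminate form.

Apply L'Hôpital's rule: differentiate numerator and denominator separately.
  f(x) = e^(x) - 1   ⇒   f'(x) = e^(x)
  g(x) = tan(x)   ⇒   g'(x) = tan(x)^2 + 1
  lim(x→0) f'(x)/g'(x) = lim(x→0) (e^(x))/(tan(x)^2 + 1)
  = 1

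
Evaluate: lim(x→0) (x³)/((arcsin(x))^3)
This is a 0/0 indeterminate form.

Apply L'Hôpital's rule: differentiate numerator and denominator separately.
  f(x) = x^3   ⇒   f'(x) = 3·x^2
  g(x) = asin(x)^3   ⇒   g'(x) = 3·asin(x)^2/sqrt(1 - x^2)
  lim(x→0) f'(x)/g'(x) = lim(x→0) (3·x^2)/(3·asin(x)^2/sqrt(1 - x^2))
  = 1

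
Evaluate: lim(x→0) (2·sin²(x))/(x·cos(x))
This is a 0/0 indeterminate form.

Apply L'Hôpital's rule: differentiate numerator and denominator separately.
  f(x) = 2·sin(x)^2   ⇒   f'(x) = 4·sin(x)·cos(x)
  g(x) = x·cos(x)   ⇒   g'(x) = -x·sin(x) + cos(x)
  lim(x→0) f'(x)/g'(x) = lim(x→0) (4·sin(x)·cos(x))/(-x·sin(x) + cos(x))
  = 0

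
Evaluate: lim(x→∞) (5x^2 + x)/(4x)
This is an ∞/∞ indeterminate form.

Apply L'Hôpital's rule: differentiate numerator and denominator separately.
  f(x) = 5·x^2 + x   ⇒   f'(x) = 10·x + 1
  g(x) = 4·x   ⇒   g'(x) = 4
  lim(x→∞) f'(x)/g'(x) = lim(x→∞) (10·x + 1)/(4)
  = ∞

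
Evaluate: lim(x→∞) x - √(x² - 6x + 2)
This is an ∞-∞ indeterminate form.

Combine fractions or rationalize to convert ∞-∞ to 0/0 form:
  lim(x→∞) x - √(x² - 6x + 2) = 3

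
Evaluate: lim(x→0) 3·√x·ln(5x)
This is a 0·∞ indeterminate form.

Rewrite 0·∞ as a quotient (0/0 or ∞/∞ form), then apply L'Hôpital's rule:
  lim(x→0) 3·√x·ln(5x) = 0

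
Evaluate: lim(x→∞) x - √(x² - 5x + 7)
This is an ∞-∞ indeterminate form.

Combine fractions or rationalize to convert ∞-∞ to 0/0 form:
  lim(x→∞) x - √(x² - 5x + 7) = 5/2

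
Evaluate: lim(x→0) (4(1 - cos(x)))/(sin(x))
This is a 0/0 indeterminate form.

Apply L'Hôpital's rule: differentiate numerator and denominator separately.
  f(x) = 4 - 4·cos(x)   ⇒   f'(x) = 4·sin(x)
  g(x) = sin(x)   ⇒   g'(x) = cos(x)
  lim(x→0) f'(x)/g'(x) = lim(x→0) (4·sin(x))/(cos(x))
  = 0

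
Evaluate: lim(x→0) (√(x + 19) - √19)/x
This is a standard limit.

Factor or rationalize the expression:
  lim(x→0) (√(x + 19) - √19)/x = sqrt(19)/38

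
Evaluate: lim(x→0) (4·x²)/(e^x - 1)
This is a 0/0 indeterminate form.

Apply L'Hôpital's rule: differentiate numerator and denominator separately.
  f(x) = 4·x^2   ⇒   f'(x) = 8·x
  g(x) = e^(x) - 1   ⇒   g'(x) = e^(x)
  lim(x→0) f'(x)/g'(x) = lim(x→0) (8·x)/(e^(x))
  = 0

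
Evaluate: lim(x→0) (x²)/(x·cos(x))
This is a 0/0 indeterminate form.

Apply L'Hôpital's rule: differentiate numerator and denominator separately.
  f(x) = x^2   ⇒   f'(x) = 2·x
  g(x) = x·cos(x)   ⇒   g'(x) = -x·sin(x) + cos(x)
  lim(x→0) f'(x)/g'(x) = lim(x→0) (2·x)/(-x·sin(x) + cos(x))
  = 0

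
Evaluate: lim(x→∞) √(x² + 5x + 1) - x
This is an ∞-∞ indeterminate form.

Combine fractions or rationalize to convert ∞-∞ to 0/0 form:
  lim(x→∞) √(x² + 5x + 1) - x = 5/2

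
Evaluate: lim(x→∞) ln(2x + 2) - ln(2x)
This is an ∞-∞ indeterminate form.

Combine fractions or rationalize to convert ∞-∞ to 0/0 form:
  lim(x→∞) ln(2x + 2) - ln(2x) = 0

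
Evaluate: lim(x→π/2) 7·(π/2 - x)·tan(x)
This is a 0·∞ indeterminate form.

Rewrite 0·∞ as a quotient (0/0 or ∞/∞ form), then apply L'Hôpital's rule:
  lim(x→π/2) 7·(π/2 - x)·tan(x) = 7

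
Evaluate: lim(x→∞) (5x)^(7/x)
This is an exponential indeterminate form.

For exponential indeterminate forms, take the natural log:
  Let L = lim(x→∞) (5x)^(7/x)
  Then ln(L) = lim(x→∞) [exponent × ln(base)]
  Evaluate using L'Hôpital or standard limits, then exponentiate.
  L = 1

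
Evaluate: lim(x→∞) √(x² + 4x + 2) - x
This is an ∞-∞ indeterminate form.

Combine fractions or rationalize to convert ∞-∞ to 0/0 form:
  lim(x→∞) √(x² + 4x + 2) - x = 2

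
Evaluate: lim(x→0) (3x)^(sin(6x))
This is an exponential indeterminate form.

For exponential indeterminate forms, take the natural log:
  Let L = lim(x→0) (3x)^(sin(6x))
  Then ln(L) = lim(x→0) [exponent × ln(base)]
  Evaluate using L'Hôpital or standard limits, then exponentiate.
  L = 1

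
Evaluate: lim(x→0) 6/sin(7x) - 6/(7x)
This is an ∞-∞ indeterminate form.

Combine fractions or rationalize to convert ∞-∞ to 0/0 form:
  lim(x→0) 6/sin(7x) - 6/(7x) = 0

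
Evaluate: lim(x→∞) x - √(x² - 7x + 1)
This is an ∞-∞ indeterminate form.

Combine fractions or rationalize to convert ∞-∞ to 0/0 form:
  lim(x→∞) x - √(x² - 7x + 1) = 7/2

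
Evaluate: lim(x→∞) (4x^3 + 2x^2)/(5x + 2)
This is an ∞/∞ indeterminate form.

Apply L'Hôpital's rule: differentiate numerator and denominator separately.
  f(x) = 4·x^3 + 2·x^2   ⇒   f'(x) = 12·x^2 + 4·x
  g(x) = 5·x + 2   ⇒   g'(x) = 5
  lim(x→∞) f'(x)/g'(x) = lim(x→∞) (12·x^2 + 4·x)/(5)
  = ∞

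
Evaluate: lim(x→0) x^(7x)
This is an exponential indeterminate form.

For exponential indeterminate forms, take the natural log:
  Let L = lim(x→0) x^(7x)
  Then ln(L) = lim(x→0) [exponent × ln(base)]
  Evaluate using L'Hôpital or standard limits, then exponentiate.
  L = 1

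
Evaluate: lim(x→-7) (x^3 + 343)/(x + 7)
This is a standard limit.

Factor or rationalize the expression:
  lim(x→-7) (x^3 + 343)/(x + 7) = 147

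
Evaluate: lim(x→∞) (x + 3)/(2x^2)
This is an ∞/∞ indeterminate form.

Apply L'Hôpital's rule: differentiate numerator and denominator separately.
  f(x) = x + 3   ⇒   f'(x) = 1
  g(x) = 2·x^2   ⇒   g'(x) = 4·x
  lim(x→∞) f'(x)/g'(x) = lim(x→∞) (1)/(4·x)
  = 0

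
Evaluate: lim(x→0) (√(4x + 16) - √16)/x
This is a standard limit.

Factor or rationalize the expression:
  lim(x→0) (√(4x + 16) - √16)/x = 1/2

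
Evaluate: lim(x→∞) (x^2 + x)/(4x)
This is an ∞/∞ indeterminate form.

Apply L'Hôpital's rule: differentiate numerator and denominator separately.
  f(x) = x^2 + x   ⇒   f'(x) = 2·x + 1
  g(x) = 4·x   ⇒   g'(x) = 4
  lim(x→∞) f'(x)/g'(x) = lim(x→∞) (2·x + 1)/(4)
  = ∞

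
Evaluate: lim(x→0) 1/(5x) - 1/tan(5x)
This is an ∞-∞ indeterminate form.

Combine fractions or rationalize to convert ∞-∞ to 0/0 form:
  lim(x→0) 1/(5x) - 1/tan(5x) = 0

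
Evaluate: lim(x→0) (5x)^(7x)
This is an exponential indeterminate form.

For exponential indeterminate forms, take the natural log:
  Let L = lim(x→0) (5x)^(7x)
  Then ln(L) = lim(x→0) [exponent × ln(base)]
  Evaluate using L'Hôpital or standard limits, then exponentiate.
  L = 1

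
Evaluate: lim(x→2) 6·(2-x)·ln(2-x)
This is a 0·∞ indeterminate form.

Rewrite 0·∞ as a quotient (0/0 or ∞/∞ form), then apply L'Hôpital's rule:
  lim(x→2) 6·(2-x)·ln(2-x) = 0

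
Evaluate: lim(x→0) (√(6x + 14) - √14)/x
This is a standard limit.

Factor or rationalize the expression:
  lim(x→0) (√(6x + 14) - √14)/x = 3·sqrt(14)/14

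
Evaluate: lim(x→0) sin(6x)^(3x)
This is an exponential indeterminate form.

For exponential indeterminate forms, take the natural log:
  Let L = lim(x→0) sin(6x)^(3x)
  Then ln(L) = lim(x→0) [exponent × ln(base)]
  Evaluate using L'Hôpital or standard limits, then exponentiate.
  L = 1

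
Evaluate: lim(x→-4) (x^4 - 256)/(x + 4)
This is a standard limit.

Factor or rationalize the expression:
  lim(x→-4) (x^4 - 256)/(x + 4) = -256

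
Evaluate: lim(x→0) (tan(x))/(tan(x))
This is a 0/0 indeterminate form.

Apply L'Hôpital's rule: differentiate numerator and denominator separately.
  f(x) = tan(x)   ⇒   f'(x) = tan(x)^2 + 1
  g(x) = tan(x)   ⇒   g'(x) = tan(x)^2 + 1
  lim(x→0) f'(x)/g'(x) = lim(x→0) (tan(x)^2 + 1)/(tan(x)^2 + 1)
  = 1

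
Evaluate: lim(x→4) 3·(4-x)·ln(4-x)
This is a 0·∞ indeterminate form.

Rewrite 0·∞ as a quotient (0/0 or ∞/∞ form), then apply L'Hôpital's rule:
  lim(x→4) 3·(4-x)·ln(4-x) = 0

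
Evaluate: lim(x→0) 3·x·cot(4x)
This is a 0·∞ indeterminate form.

Rewrite 0·∞ as a quotient (0/0 or ∞/∞ form), then apply L'Hôpital's rule:
  lim(x→0) 3·x·cot(4x) = 3/4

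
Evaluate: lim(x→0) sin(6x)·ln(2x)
This is a 0·∞ indeterminate form.

Rewrite 0·∞ as a quotient (0/0 or ∞/∞ form), then apply L'Hôpital's rule:
  lim(x→0) sin(6x)·ln(2x) = 0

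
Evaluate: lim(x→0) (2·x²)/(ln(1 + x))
This is a 0/0 indeterminate form.

Apply L'Hôpital's rule: differentiate numerator and denominator separately.
  f(x) = 2·x^2   ⇒   f'(x) = 4·x
  g(x) = ln(x + 1)   ⇒   g'(x) = 1/(x + 1)
  lim(x→0) f'(x)/g'(x) = lim(x→0) (4·x)/(1/(x + 1))
  = 0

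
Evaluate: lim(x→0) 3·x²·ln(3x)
This is a 0·∞ indeterminate form.

Rewrite 0·∞ as a quotient (0/0 or ∞/∞ form), then apply L'Hôpital's rule:
  lim(x→0) 3·x²·ln(3x) = 0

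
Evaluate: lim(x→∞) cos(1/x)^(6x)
This is an exponential indeterminate form.

For exponential indeterminate forms, take the natural log:
  Let L = lim(x→∞) cos(1/x)^(6x)
  Then ln(L) = lim(x→∞) [exponent × ln(base)]
  Evaluate using L'Hôpital or standard limits, then exponentiate.
  L = 1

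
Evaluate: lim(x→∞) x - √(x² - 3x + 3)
This is an ∞-∞ indeterminate form.

Combine fractions or rationalize to convert ∞-∞ to 0/0 form:
  lim(x→∞) x - √(x² - 3x + 3) = 3/2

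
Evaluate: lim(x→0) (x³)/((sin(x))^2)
This is a 0/0 indeterminate form.

Apply L'Hôpital's rule: differentiate numerator and denominator separately.
  f(x) = x^3   ⇒   f'(x) = 3·x^2
  g(x) = sin(x)^2   ⇒   g'(x) = 2·sin(x)·cos(x)
  lim(x→0) f'(x)/g'(x) = lim(x→0) (3·x^2)/(2·sin(x)·cos(x))
  = 0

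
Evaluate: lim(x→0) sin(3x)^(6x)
This is an exponential indeterminate form.

For exponential indeterminate forms, take the natural log:
  Let L = lim(x→0) sin(3x)^(6x)
  Then ln(L) = lim(x→0) [exponent × ln(base)]
  Evaluate using L'Hôpital or standard limits, then exponentiate.
  L = 1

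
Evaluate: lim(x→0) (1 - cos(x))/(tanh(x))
This is a 0/0 indeterminate form.

Apply L'Hôpital's rule: differentiate numerator and denominator separately.
  f(x) = 1 - cos(x)   ⇒   f'(x) = sin(x)
  g(x) = tanh(x)   ⇒   g'(x) = 1 - tanh(x)^2
  lim(x→0) f'(x)/g'(x) = lim(x→0) (sin(x))/(1 - tanh(x)^2)
  = 0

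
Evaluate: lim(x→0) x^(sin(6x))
This is an exponential indeterminate form.

For exponential indeterminate forms, take the natural log:
  Let L = lim(x→0) x^(sin(6x))
  Then ln(L) = lim(x→0) [exponent × ln(base)]
  Evaluate using L'Hôpital or standard limits, then exponentiate.
  L = 1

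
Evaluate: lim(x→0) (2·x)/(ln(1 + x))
This is a 0/0 indeterminate form.

Apply L'Hôpital's rule: differentiate numerator and denominator separately.
  f(x) = 2·x   ⇒   f'(x) = 2
  g(x) = ln(x + 1)   ⇒   g'(x) = 1/(x + 1)
  lim(x→0) f'(x)/g'(x) = lim(x→0) (2)/(1/(x + 1))
  = 2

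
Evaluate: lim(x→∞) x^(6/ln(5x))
This is an exponential indeterminate form.

For exponential indeterminate forms, take the natural log:
  Let L = lim(x→∞) x^(6/ln(5x))
  Then ln(L) = lim(x→∞) [exponent × ln(base)]
  Evaluate using L'Hôpital or standard limits, then exponentiate.
  L = e^(6)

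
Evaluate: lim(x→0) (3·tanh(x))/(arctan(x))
This is a 0/0 indeterminate form.

Apply L'Hôpital's rule: differentiate numerator and denominator separately.
  f(x) = 3·tanh(x)   ⇒   f'(x) = 3 - 3·tanh(x)^2
  g(x) = atan(x)   ⇒   g'(x) = 1/(x^2 + 1)
  lim(x→0) f'(x)/g'(x) = lim(x→0) (3 - 3·tanh(x)^2)/(1/(x^2 + 1))
  = 3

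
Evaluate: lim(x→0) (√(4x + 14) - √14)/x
This is a standard limit.

Factor or rationalize the expression:
  lim(x→0) (√(4x + 14) - √14)/x = sqrt(14)/7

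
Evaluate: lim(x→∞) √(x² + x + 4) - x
This is an ∞-∞ indeterminate form.

Combine fractions or rationalize to convert ∞-∞ to 0/0 form:
  lim(x→∞) √(x² + x + 4) - x = 1/2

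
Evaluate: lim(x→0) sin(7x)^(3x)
This is an exponential indeterminate form.

For exponential indeterminate forms, take the natural log:
  Let L = lim(x→0) sin(7x)^(3x)
  Then ln(L) = lim(x→0) [exponent × ln(base)]
  Evaluate using L'Hôpital or standard limits, then exponentiate.
  L = 1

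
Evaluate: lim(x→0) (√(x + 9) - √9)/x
This is a standard limit.

Factor or rationalize the expression:
  lim(x→0) (√(x + 9) - √9)/x = 1/6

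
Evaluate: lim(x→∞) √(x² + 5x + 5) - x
This is an ∞-∞ indeterminate form.

Combine fractions or rationalize to convert ∞-∞ to 0/0 form:
  lim(x→∞) √(x² + 5x + 5) - x = 5/2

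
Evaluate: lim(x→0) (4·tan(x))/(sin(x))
This is a 0/0 indeterminate form.

Apply L'Hôpital's rule: differentiate numerator and denominator separately.
  f(x) = 4·tan(x)   ⇒   f'(x) = 4·tan(x)^2 + 4
  g(x) = sin(x)   ⇒   g'(x) = cos(x)
  lim(x→0) f'(x)/g'(x) = lim(x→0) (4·tan(x)^2 + 4)/(cos(x))
  = 4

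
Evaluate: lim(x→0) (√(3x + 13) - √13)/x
This is a standard limit.

Factor or rationalize the expression:
  lim(x→0) (√(3x + 13) - √13)/x = 3·sqrt(13)/26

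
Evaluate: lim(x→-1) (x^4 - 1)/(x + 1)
This is a standard limit.

Factor or rationalize the expression:
  lim(x→-1) (x^4 - 1)/(x + 1) = -4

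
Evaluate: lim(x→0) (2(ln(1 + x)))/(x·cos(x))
This is a 0/0 indeterminate form.

Apply L'Hôpital's rule: differentiate numerator and denominator separately.
  f(x) = 2·ln(x + 1)   ⇒   f'(x) = 2/(x + 1)
  g(x) = x·cos(x)   ⇒   g'(x) = -x·sin(x) + cos(x)
  lim(x→0) f'(x)/g'(x) = lim(x→0) (2/(x + 1))/(-x·sin(x) + cos(x))
  = 2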